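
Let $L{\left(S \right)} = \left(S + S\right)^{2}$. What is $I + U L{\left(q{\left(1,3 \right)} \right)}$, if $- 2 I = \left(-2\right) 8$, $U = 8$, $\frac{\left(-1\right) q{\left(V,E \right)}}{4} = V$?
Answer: $520$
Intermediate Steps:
$q{\left(V,E \right)} = - 4 V$
$L{\left(S \right)} = 4 S^{2}$ ($L{\left(S \right)} = \left(2 S\right)^{2} = 4 S^{2}$)
$I = 8$ ($I = - \frac{\left(-2\right) 8}{2} = \left(- \frac{1}{2}\right) \left(-16\right) = 8$)
$I + U L{\left(q{\left(1,3 \right)} \right)} = 8 + 8 \cdot 4 \left(\left(-4\right) 1\right)^{2} = 8 + 8 \cdot 4 \left(-4\right)^{2} = 8 + 8 \cdot 4 \cdot 16 = 8 + 8 \cdot 64 = 8 + 512 = 520$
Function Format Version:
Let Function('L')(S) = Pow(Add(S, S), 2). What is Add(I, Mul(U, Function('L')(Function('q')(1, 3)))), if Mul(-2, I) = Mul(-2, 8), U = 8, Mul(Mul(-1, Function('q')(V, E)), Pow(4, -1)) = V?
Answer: 520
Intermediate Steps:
Function('q')(V, E) = Mul(-4, V)
Function('L')(S) = Mul(4, Pow(S, 2)) (Function('L')(S) = Pow(Mul(2, S), 2) = Mul(4, Pow(S, 2)))
I = 8 (I = Mul(Rational(-1, 2), Mul(-2, 8)) = Mul(Rational(-1, 2), -16) = 8)
Add(I, Mul(U, Function('L')(Function('q')(1, 3)))) = Add(8, Mul(8, Mul(4, Pow(Mul(-4, 1), 2)))) = Add(8, Mul(8, Mul(4, Pow(-4, 2)))) = Add(8, Mul(8, Mul(4, 16))) = Add(8, Mul(8, 64)) = Add(8, 512) = 520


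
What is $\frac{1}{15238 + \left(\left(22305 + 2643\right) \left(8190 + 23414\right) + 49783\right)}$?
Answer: $\frac{1}{788521613} \approx 1.2682 \cdot 10^{-9}$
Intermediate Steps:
$\frac{1}{15238 + \left(\left(22305 + 2643\right) \left(8190 + 23414\right) + 49783\right)} = \frac{1}{15238 + \left(24948 \cdot 31604 + 49783\right)} = \frac{1}{15238 + \left(788456592 + 49783\right)} = \frac{1}{15238 + 788506375} = \frac{1}{788521613}$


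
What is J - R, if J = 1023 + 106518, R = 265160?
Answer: -157619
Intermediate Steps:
J = 107541
J - R = 107541 - 1*265160 = 107541 - 265160 = -157619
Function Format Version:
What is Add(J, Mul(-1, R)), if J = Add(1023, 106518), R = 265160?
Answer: -157619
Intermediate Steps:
J = 107541
Add(J, Mul(-1, R)) = Add(107541, Mul(-1, 265160)) = Add(107541, -265160) = -157619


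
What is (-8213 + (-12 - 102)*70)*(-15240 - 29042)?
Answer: 717058426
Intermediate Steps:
(-8213 + (-12 - 102)*70)*(-15240 - 29042) = (-8213 - 114*70)*(-44282) = (-8213 - 7980)*(-44282) = -16193*(-44282) = 717058426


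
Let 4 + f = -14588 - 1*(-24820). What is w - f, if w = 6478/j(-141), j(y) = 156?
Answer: -794545/78 ≈ -10186.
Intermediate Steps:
w = 3239/78 (w = 6478/156 = 6478*(1/156) = 3239/78 ≈ 41.526)
f = 10228 (f = -4 + (-14588 - 1*(-24820)) = -4 + (-14588 + 24820) = -4 + 10232 = 10228)
w - f = 3239/78 - 1*10228 = 3239/78 - 10228 = -794545/78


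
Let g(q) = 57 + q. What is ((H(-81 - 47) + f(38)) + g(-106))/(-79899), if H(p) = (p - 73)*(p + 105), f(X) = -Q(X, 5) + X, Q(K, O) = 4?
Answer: -1536/26633 ≈ -0.057673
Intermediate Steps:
f(X) = -4 + X (f(X) = -1*4 + X = -4 + X)
H(p) = (-73 + p)*(105 + p)
((H(-81 - 47) + f(38)) + g(-106))/(-79899) = (((-7665 + (-81 - 47)**2 + 32*(-81 - 47)) + (-4 + 38)) + (57 - 106))/(-79899) = (((-7665 + (-128)**2 + 32*(-128)) + 34) - 49)*(-1/79899) = (((-7665 + 16384 - 4096) + 34) - 49)*(-1/79899) = ((4623 + 34) - 49)*(-1/79899) = (4657 - 49)*(-1/79899) = 4608*(-1/79899) = -1536/26633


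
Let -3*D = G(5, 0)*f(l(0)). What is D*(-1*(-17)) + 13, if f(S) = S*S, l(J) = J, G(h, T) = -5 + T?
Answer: 13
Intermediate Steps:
f(S) = S²
D = 0 (D = -(-5 + 0)*0²/3 = -(-5)*0/3 = -⅓*0 = 0)
D*(-1*(-17)) + 13 = 0*(-1*(-17)) + 13 = 0*17 + 13 = 0 + 13 = 13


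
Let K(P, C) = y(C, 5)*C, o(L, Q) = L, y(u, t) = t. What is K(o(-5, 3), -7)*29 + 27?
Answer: -988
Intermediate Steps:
K(P, C) = 5*C
K(o(-5, 3), -7)*29 + 27 = (5*(-7))*29 + 27 = -35*29 + 27 = -1015 + 27 = -988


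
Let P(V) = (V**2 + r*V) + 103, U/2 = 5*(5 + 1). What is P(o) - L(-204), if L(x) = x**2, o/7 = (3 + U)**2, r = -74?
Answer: 769797634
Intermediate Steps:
U = 60 (U = 2*(5*(5 + 1)) = 2*(5*6) = 2*30 = 60)
o = 27783 (o = 7*(3 + 60)**2 = 7*63**2 = 7*3969 = 27783)
P(V) = 103 + V**2 - 74*V (P(V) = (V**2 - 74*V) + 103 = 103 + V**2 - 74*V)
P(o) - L(-204) = (103 + 27783**2 - 74*27783) - 1*(-204)**2 = (103 + 771895089 - 2055942) - 1*41616 = 769839250 - 41616 = 769797634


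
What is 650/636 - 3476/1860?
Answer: -13913/16430 ≈ -0.84680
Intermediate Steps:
650/636 - 3476/1860 = 650*(1/636) - 3476*1/1860 = 325/318 - 869/465 = -13913/16430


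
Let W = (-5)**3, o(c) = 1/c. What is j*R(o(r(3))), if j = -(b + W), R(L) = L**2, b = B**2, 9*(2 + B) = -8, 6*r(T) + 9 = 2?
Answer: 37796/441 ≈ 85.705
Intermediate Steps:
r(T) = -7/6 (r(T) = -3/2 + (1/6)*2 = -3/2 + 1/3 = -7/6)
B = -26/9 (B = -2 + (1/9)*(-8) = -2 - 8/9 = -26/9 ≈ -2.8889)
b = 676/81 (b = (-26/9)**2 = 676/81 ≈ 8.3457)
W = -125
j = 9449/81 (j = -(676/81 - 125) = -1*(-9449/81) = 9449/81 ≈ 116.65)
j*R(o(r(3))) = 9449*(1/(-7/6))**2/81 = 9449*(-6/7)**2/81 = (9449/81)*(36/49) = 37796/441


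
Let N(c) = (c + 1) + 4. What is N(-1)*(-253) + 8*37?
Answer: -716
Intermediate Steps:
N(c) = 5 + c (N(c) = (1 + c) + 4 = 5 + c)
N(-1)*(-253) + 8*37 = (5 - 1)*(-253) + 8*37 = 4*(-253) + 296 = -1012 + 296 = -716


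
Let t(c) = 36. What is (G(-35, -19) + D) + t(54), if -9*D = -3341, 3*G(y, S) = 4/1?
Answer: 3677/9 ≈ 408.56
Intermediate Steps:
G(y, S) = 4/3 (G(y, S) = (4/1)/3 = (4*1)/3 = (⅓)*4 = 4/3)
D = 3341/9 (D = -⅑*(-3341) = 3341/9 ≈ 371.22)
(G(-35, -19) + D) + t(54) = (4/3 + 3341/9) + 36 = 3353/9 + 36 = 3677/9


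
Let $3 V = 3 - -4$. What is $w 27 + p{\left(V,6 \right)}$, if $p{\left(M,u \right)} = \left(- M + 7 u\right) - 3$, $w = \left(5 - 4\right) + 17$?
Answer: $\frac{1568}{3} \approx 522.67$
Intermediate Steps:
$w = 18$ ($w = 1 + 17 = 18$)
$V = \frac{7}{3}$ ($V = \frac{3 - -4}{3} = \frac{3 + 4}{3} = \frac{1}{3} \cdot 7 = \frac{7}{3} \approx 2.3333$)
$p{\left(M,u \right)} = -3 - M + 7 u$
$w 27 + p{\left(V,6 \right)} = 18 \cdot 27 - - \frac{110}{3} = 486 - - \frac{110}{3} = 486 + \frac{110}{3} = \frac{1568}{3}$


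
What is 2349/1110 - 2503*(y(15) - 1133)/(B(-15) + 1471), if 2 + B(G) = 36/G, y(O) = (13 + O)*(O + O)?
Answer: 1362492889/2713210 ≈ 502.17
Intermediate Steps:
y(O) = 2*O*(13 + O) (y(O) = (13 + O)*(2*O) = 2*O*(13 + O))
B(G) = -2 + 36/G
2349/1110 - 2503*(y(15) - 1133)/(B(-15) + 1471) = 2349/1110 - 2503*(2*15*(13 + 15) - 1133)/((-2 + 36/(-15)) + 1471) = 2349*(1/1110) - 2503*(2*15*28 - 1133)/((-2 + 36*(-1/15)) + 1471) = 783/370 - 2503*(840 - 1133)/((-2 - 12/5) + 1471) = 783/370 - 2503*(-293/(-22/5 + 1471)) = 783/370 - 2503/((7333/5)*(-1/293)) = 783/370 - 2503/(-7333/1465) = 783/370 - 2503*(-1465/7333) = 783/370 + 3666895/7333 = 1362492889/2713210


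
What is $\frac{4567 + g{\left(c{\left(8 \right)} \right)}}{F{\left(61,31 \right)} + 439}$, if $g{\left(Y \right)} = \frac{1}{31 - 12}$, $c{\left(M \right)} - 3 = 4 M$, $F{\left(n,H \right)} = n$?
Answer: $\frac{43387}{4750} \approx 9.1341$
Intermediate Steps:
$c{\left(M \right)} = 3 + 4 M$
$g{\left(Y \right)} = \frac{1}{19}$
$\frac{4567 + g{\left(c{\left(8 \right)} \right)}}{F{\left(61,31 \right)} + 439} = \frac{4567 + \frac{1}{19}}{61 + 439} = \frac{86774}{19 \cdot 500} = \frac{86774}{19} \cdot \frac{1}{500} = \frac{43387}{4750}$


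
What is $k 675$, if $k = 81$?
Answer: $54675$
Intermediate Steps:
$k 675 = 81 \cdot 675 = 54675$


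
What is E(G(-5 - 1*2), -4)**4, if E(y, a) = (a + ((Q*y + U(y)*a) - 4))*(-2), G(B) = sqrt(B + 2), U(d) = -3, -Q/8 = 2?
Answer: 24252416 + 5177344*I*sqrt(5) ≈ 2.4252e+7 + 1.1577e+7*I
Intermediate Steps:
Q = -16 (Q = -8*2 = -16)
G(B) = sqrt(2 + B)
E(y, a) = 8 + 4*a + 32*y (E(y, a) = (a + ((-16*y - 3*a) - 4))*(-2) = (a + (-4 - 16*y - 3*a))*(-2) = (-4 - 16*y - 2*a)*(-2) = 8 + 4*a + 32*y)
E(G(-5 - 1*2), -4)**4 = (8 + 4*(-4) + 32*sqrt(2 + (-5 - 1*2)))**4 = (8 - 16 + 32*sqrt(2 + (-5 - 2)))**4 = (8 - 16 + 32*sqrt(2 - 7))**4 = (8 - 16 + 32*sqrt(-5))**4 = (8 - 16 + 32*(I*sqrt(5)))**4 = (8 - 16 + 32*I*sqrt(5))**4 = (-8 + 32*I*sqrt(5))**4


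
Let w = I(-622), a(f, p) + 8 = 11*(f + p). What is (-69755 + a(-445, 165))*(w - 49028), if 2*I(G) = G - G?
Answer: 3571346604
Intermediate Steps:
I(G) = 0 (I(G) = (G - G)/2 = (½)*0 = 0)
a(f, p) = -8 + 11*f + 11*p (a(f, p) = -8 + 11*(f + p) = -8 + (11*f + 11*p) = -8 + 11*f + 11*p)
w = 0
(-69755 + a(-445, 165))*(w - 49028) = (-69755 + (-8 + 11*(-445) + 11*165))*(0 - 49028) = (-69755 + (-8 - 4895 + 1815))*(-49028) = (-69755 - 3088)*(-49028) = -72843*(-49028) = 3571346604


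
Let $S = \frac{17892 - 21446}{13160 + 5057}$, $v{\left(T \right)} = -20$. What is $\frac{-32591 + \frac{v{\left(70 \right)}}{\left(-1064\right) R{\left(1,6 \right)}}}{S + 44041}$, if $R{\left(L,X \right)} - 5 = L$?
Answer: $- \frac{947561463127}{1280456983428} \approx -0.74002$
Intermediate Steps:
$R{\left(L,X \right)} = 5 + L$
$S = - \frac{3554}{18217} \approx -0.19509$
$\frac{-32591 + \frac{v{\left(70 \right)}}{\left(-1064\right) R{\left(1,6 \right)}}}{S + 44041} = \frac{-32591 - \frac{20}{\left(-1064\right) \left(5 + 1\right)}}{- \frac{3554}{18217} + 44041} = \frac{-32591 - \frac{20}{\left(-1064\right) 6}}{\frac{802291343}{18217}} = \left(-32591 - \frac{20}{-6384}\right) \frac{18217}{802291343} = \left(-32591 - - \frac{5}{1596}\right) \frac{18217}{802291343} = \left(-32591 + \frac{5}{1596}\right) \frac{18217}{802291343} = \left(- \frac{52015231}{1596}\right) \frac{18217}{802291343} = - \frac{947561463127}{1280456983428}$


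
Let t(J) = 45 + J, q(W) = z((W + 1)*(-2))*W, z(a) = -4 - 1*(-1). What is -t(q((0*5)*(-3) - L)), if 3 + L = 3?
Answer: -45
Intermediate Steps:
L = 0 (L = -3 + 3 = 0)
z(a) = -3 (z(a) = -4 + 1 = -3)
q(W) = -3*W
-t(q((0*5)*(-3) - L)) = -(45 - 3*((0*5)*(-3) - 1*0)) = -(45 - 3*(0*(-3) + 0)) = -(45 - 3*(0 + 0)) = -(45 - 3*0) = -(45 + 0) = -1*45 = -45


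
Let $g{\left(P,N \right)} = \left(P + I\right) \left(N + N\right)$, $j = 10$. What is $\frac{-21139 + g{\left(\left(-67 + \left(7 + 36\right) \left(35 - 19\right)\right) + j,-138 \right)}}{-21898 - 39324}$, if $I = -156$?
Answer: $\frac{152239}{61222} \approx 2.4867$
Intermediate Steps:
$g{\left(P,N \right)} = 2 N \left(-156 + P\right)$ ($g{\left(P,N \right)} = \left(P - 156\right) \left(N + N\right) = \left(-156 + P\right) 2 N = 2 N \left(-156 + P\right)$)
$\frac{-21139 + g{\left(\left(-67 + \left(7 + 36\right) \left(35 - 19\right)\right) + j,-138 \right)}}{-21898 - 39324} = \frac{-21139 + 2 \left(-138\right) \left(-156 - \left(57 - \left(7 + 36\right) \left(35 - 19\right)\right)\right)}{-21898 - 39324} = \frac{-21139 + 2 \left(-138\right) \left(-156 + \left(\left(-67 + 43 \cdot 16\right) + 10\right)\right)}{-61222} = \left(-21139 + 2 \left(-138\right) \left(-156 + \left(\left(-67 + 688\right) + 10\right)\right)\right) \left(- \frac{1}{61222}\right) = \left(-21139 + 2 \left(-138\right) \left(-156 + \left(621 + 10\right)\right)\right) \left(- \frac{1}{61222}\right) = \left(-21139 + 2 \left(-138\right) \left(-156 + 631\right)\right) \left(- \frac{1}{61222}\right) = \left(-21139 + 2 \left(-138\right) 475\right) \left(- \frac{1}{61222}\right) = \left(-21139 - 131100\right) \left(- \frac{1}{61222}\right) = \left(-152239\right) \left(- \frac{1}{61222}\right) = \frac{152239}{61222}$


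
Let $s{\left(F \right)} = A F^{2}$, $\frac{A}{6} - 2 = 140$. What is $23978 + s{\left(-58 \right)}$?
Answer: $2890106$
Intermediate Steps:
$A = 852$ ($A = 12 + 6 \cdot 140 = 12 + 840 = 852$)
$s{\left(F \right)} = 852 F^{2}$
$23978 + s{\left(-58 \right)} = 23978 + 852 \left(-58\right)^{2} = 23978 + 852 \cdot 3364 = 23978 + 2866128 = 2890106$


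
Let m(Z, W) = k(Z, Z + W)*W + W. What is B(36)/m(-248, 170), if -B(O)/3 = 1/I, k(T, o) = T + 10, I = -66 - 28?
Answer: -1/1262420 ≈ -7.9213e-7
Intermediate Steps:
I = -94
k(T, o) = 10 + T
m(Z, W) = W + W*(10 + Z) (m(Z, W) = (10 + Z)*W + W = W*(10 + Z) + W = W + W*(10 + Z))
B(O) = 3/94 (B(O) = -3/(-94) = -3*(-1/94) = 3/94)
B(36)/m(-248, 170) = 3/(94*((170*(11 - 248)))) = 3/(94*((170*(-237)))) = (3/94)/(-40290) = (3/94)*(-1/40290) = -1/1262420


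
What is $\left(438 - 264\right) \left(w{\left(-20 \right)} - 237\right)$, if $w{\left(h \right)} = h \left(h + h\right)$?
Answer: $97962$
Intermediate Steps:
$w{\left(h \right)} = 2 h^{2}$ ($w{\left(h \right)} = h 2 h = 2 h^{2}$)
$\left(438 - 264\right) \left(w{\left(-20 \right)} - 237\right) = \left(438 - 264\right) \left(2 \left(-20\right)^{2} - 237\right) = 174 \left(2 \cdot 400 - 237\right) = 174 \left(800 - 237\right) = 174 \cdot 563 = 97962$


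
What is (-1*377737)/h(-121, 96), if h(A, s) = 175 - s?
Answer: -377737/79 ≈ -4781.5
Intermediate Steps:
(-1*377737)/h(-121, 96) = (-1*377737)/(175 - 1*96) = -377737/(175 - 96) = -377737/79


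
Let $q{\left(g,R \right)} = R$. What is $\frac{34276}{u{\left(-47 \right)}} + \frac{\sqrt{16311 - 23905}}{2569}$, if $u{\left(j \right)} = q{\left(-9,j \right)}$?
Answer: $- \frac{34276}{47} + \frac{i \sqrt{7594}}{2569} \approx -729.28 + 0.033921 i$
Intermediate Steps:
$u{\left(j \right)} = j$
$\frac{34276}{u{\left(-47 \right)}} + \frac{\sqrt{16311 - 23905}}{2569} = \frac{34276}{-47} + \frac{\sqrt{16311 - 23905}}{2569} = 34276 \left(- \frac{1}{47}\right) + \sqrt{-7594} \cdot \frac{1}{2569} = - \frac{34276}{47} + i \sqrt{7594} \cdot \frac{1}{2569} = - \frac{34276}{47} + \frac{i \sqrt{7594}}{2569}$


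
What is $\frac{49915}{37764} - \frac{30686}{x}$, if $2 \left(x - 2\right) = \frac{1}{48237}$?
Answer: $- \frac{111786958507961}{7286526036} \approx -15342.0$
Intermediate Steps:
$x = \frac{192949}{96474}$ ($x = 2 + \frac{1}{2 \cdot 48237} = 2 + \frac{1}{2} \cdot \frac{1}{48237} = 2 + \frac{1}{96474} = \frac{192949}{96474} \approx 2.0$)
$\frac{49915}{37764} - \frac{30686}{x} = \frac{49915}{37764} - \frac{30686}{\frac{192949}{96474}} = 49915 \cdot \frac{1}{37764} - \frac{2960401164}{192949} = \frac{49915}{37764} - \frac{2960401164}{192949} = - \frac{111786958507961}{7286526036}$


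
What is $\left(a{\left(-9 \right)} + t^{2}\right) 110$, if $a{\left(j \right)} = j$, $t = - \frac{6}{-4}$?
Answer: $- \frac{1485}{2} \approx -742.5$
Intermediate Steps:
$t = \frac{3}{2}$ ($t = \left(-6\right) \left(- \frac{1}{4}\right) = \frac{3}{2} \approx 1.5$)
$\left(a{\left(-9 \right)} + t^{2}\right) 110 = \left(-9 + \left(\frac{3}{2}\right)^{2}\right) 110 = \left(-9 + \frac{9}{4}\right) 110 = \left(- \frac{27}{4}\right) 110 = - \frac{1485}{2}$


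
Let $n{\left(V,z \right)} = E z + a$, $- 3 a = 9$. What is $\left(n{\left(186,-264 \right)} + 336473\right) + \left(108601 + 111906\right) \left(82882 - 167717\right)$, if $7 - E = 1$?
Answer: $-18706376459$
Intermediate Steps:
$E = 6$ ($E = 7 - 1 = 6$)
$a = -3$ ($a = \left(- \frac{1}{3}\right) 9 = -3$)
$n{\left(V,z \right)} = -3 + 6 z$ ($n{\left(V,z \right)} = 6 z - 3 = -3 + 6 z$)
$\left(n{\left(186,-264 \right)} + 336473\right) + \left(108601 + 111906\right) \left(82882 - 167717\right) = \left(\left(-3 + 6 \left(-264\right)\right) + 336473\right) + \left(108601 + 111906\right) \left(82882 - 167717\right) = \left(\left(-3 - 1584\right) + 336473\right) + 220507 \left(-84835\right) = \left(-1587 + 336473\right) - 18706711345 = 334886 - 18706711345 = -18706376459$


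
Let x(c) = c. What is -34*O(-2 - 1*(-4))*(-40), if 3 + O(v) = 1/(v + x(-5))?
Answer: -13600/3 ≈ -4533.3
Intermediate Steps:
O(v) = -3 + 1/(-5 + v) (O(v) = -3 + 1/(v - 5) = -3 + 1/(-5 + v))
-34*O(-2 - 1*(-4))*(-40) = -34*(16 - 3*(-2 - 1*(-4)))/(-5 + (-2 - 1*(-4)))*(-40) = -34*(16 - 3*(-2 + 4))/(-5 + (-2 + 4))*(-40) = -34*(16 - 3*2)/(-5 + 2)*(-40) = -34*(16 - 6)/(-3)*(-40) = -(-34)*10/3*(-40) = -34*(-10/3)*(-40) = (340/3)*(-40) = -13600/3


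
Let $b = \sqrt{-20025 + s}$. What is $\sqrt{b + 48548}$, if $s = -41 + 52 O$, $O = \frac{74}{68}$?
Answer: $\frac{2 \sqrt{3507593 + 34 i \sqrt{90355}}}{17} \approx 220.34 + 0.321 i$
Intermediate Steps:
$O = \frac{37}{34}$ ($O = 74 \cdot \frac{1}{68} = \frac{37}{34} \approx 1.0882$)
$s = \frac{265}{17}$ ($s = -41 + 52 \cdot \frac{37}{34} = -41 + \frac{962}{17} = \frac{265}{17} \approx 15.588$)
$b = \frac{8 i \sqrt{90355}}{17}$ ($b = \sqrt{-20025 + \frac{265}{17}} = \sqrt{- \frac{340160}{17}} = \frac{8 i \sqrt{90355}}{17} \approx 141.45 i$)
$\sqrt{b + 48548} = \sqrt{\frac{8 i \sqrt{90355}}{17} + 48548} = \sqrt{48548 + \frac{8 i \sqrt{90355}}{17}}$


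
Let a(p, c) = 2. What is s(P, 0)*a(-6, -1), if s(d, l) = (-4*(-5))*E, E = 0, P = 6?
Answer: 0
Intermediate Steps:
s(d, l) = 0 (s(d, l) = -4*(-5)*0 = 20*0 = 0)
s(P, 0)*a(-6, -1) = 0*2 = 0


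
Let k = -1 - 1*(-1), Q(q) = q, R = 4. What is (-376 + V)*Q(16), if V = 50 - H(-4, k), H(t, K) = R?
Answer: -5280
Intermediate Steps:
k = 0 (k = -1 + 1 = 0)
H(t, K) = 4
V = 46 (V = 50 - 1*4 = 50 - 4 = 46)
(-376 + V)*Q(16) = (-376 + 46)*16 = -330*16 = -5280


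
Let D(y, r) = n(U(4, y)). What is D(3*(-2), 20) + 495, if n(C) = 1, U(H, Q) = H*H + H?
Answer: 496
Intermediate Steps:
U(H, Q) = H + H**2 (U(H, Q) = H**2 + H = H + H**2)
D(y, r) = 1
D(3*(-2), 20) + 495 = 1 + 495 = 496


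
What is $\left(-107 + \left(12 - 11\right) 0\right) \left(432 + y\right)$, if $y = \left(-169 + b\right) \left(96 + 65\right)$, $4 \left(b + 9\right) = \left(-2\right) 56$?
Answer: $3502538$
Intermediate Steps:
$b = -37$ ($b = -9 + \frac{\left(-2\right) 56}{4} = -9 + \frac{1}{4} \left(-112\right) = -9 - 28 = -37$)
$y = -33166$ ($y = \left(-169 - 37\right) \left(96 + 65\right) = \left(-206\right) 161 = -33166$)
$\left(-107 + \left(12 - 11\right) 0\right) \left(432 + y\right) = \left(-107 + \left(12 - 11\right) 0\right) \left(432 - 33166\right) = \left(-107 + 1 \cdot 0\right) \left(-32734\right) = \left(-107 + 0\right) \left(-32734\right) = \left(-107\right) \left(-32734\right) = 3502538$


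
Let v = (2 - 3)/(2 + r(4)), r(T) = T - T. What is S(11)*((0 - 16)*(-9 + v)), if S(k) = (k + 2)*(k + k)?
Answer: 43472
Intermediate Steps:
r(T) = 0
S(k) = 2*k*(2 + k) (S(k) = (2 + k)*(2*k) = 2*k*(2 + k))
v = -½ (v = (2 - 3)/(2 + 0) = -1/2 = -1*½ = -½ ≈ -0.50000)
S(11)*((0 - 16)*(-9 + v)) = (2*11*(2 + 11))*((0 - 16)*(-9 - ½)) = (2*11*13)*(-16*(-19/2)) = 286*152 = 43472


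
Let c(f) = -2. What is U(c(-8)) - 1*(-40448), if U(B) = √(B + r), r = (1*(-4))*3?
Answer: 40448 + I*√14 ≈ 40448.0 + 3.7417*I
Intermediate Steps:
r = -12 (r = -4*3 = -12)
U(B) = √(-12 + B) (U(B) = √(B - 12) = √(-12 + B))
U(c(-8)) - 1*(-40448) = √(-12 - 2) - 1*(-40448) = √(-14) + 40448 = I*√14 + 40448 = 40448 + I*√14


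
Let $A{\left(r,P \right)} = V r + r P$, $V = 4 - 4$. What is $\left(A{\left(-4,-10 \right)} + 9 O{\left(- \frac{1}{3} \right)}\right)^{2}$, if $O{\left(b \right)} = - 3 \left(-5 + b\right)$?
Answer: $33856$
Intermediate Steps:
$V = 0$ ($V = 4 - 4 = 0$)
$A{\left(r,P \right)} = P r$ ($A{\left(r,P \right)} = 0 r + r P = 0 + P r = P r$)
$O{\left(b \right)} = 15 - 3 b$
$\left(A{\left(-4,-10 \right)} + 9 O{\left(- \frac{1}{3} \right)}\right)^{2} = \left(\left(-10\right) \left(-4\right) + 9 \left(15 - 3 \left(- \frac{1}{3}\right)\right)\right)^{2} = \left(40 + 9 \left(15 - 3 \left(\left(-1\right) \frac{1}{3}\right)\right)\right)^{2} = \left(40 + 9 \left(15 - -1\right)\right)^{2} = \left(40 + 9 \left(15 + 1\right)\right)^{2} = \left(40 + 9 \cdot 16\right)^{2} = \left(40 + 144\right)^{2} = 184^{2} = 33856$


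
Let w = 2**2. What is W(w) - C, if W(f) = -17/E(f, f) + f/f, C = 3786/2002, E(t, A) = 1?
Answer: -17909/1001 ≈ -17.891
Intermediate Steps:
C = 1893/1001 (C = 3786*(1/2002) = 1893/1001 ≈ 1.8911)
w = 4
W(f) = -16 (W(f) = -17/1 + f/f = -17*1 + 1 = -17 + 1 = -16)
W(w) - C = -16 - 1*1893/1001 = -16 - 1893/1001 = -17909/1001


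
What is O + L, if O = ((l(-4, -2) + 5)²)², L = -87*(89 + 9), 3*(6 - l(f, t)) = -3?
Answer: 12210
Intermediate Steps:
l(f, t) = 7 (l(f, t) = 6 - ⅓*(-3) = 6 + 1 = 7)
L = -8526 (L = -87*98 = -8526)
O = 20736 (O = ((7 + 5)²)² = (12²)² = 144² = 20736)
O + L = 20736 - 8526 = 12210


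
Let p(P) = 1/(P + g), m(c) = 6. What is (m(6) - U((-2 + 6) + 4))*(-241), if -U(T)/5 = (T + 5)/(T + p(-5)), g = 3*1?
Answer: -10604/3 ≈ -3534.7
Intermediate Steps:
g = 3
p(P) = 1/(3 + P) (p(P) = 1/(P + 3) = 1/(3 + P))
U(T) = -5*(5 + T)/(-½ + T) (U(T) = -5*(T + 5)/(T + 1/(3 - 5)) = -5*(5 + T)/(T + 1/(-2)) = -5*(5 + T)/(T - ½) = -5*(5 + T)/(-½ + T))
(m(6) - U((-2 + 6) + 4))*(-241) = (6 - 10*(-5 - ((-2 + 6) + 4))/(-1 + 2*((-2 + 6) + 4)))*(-241) = (6 - 10*(-5 - (4 + 4))/(-1 + 2*(4 + 4)))*(-241) = (6 - 10*(-5 - 1*8)/(-1 + 2*8))*(-241) = (6 - 10*(-5 - 8)/(-1 + 16))*(-241) = (6 - 10*(-13)/15)*(-241) = (6 - 1*(-26/3))*(-241) = (6 + 26/3)*(-241) = (44/3)*(-241) = -10604/3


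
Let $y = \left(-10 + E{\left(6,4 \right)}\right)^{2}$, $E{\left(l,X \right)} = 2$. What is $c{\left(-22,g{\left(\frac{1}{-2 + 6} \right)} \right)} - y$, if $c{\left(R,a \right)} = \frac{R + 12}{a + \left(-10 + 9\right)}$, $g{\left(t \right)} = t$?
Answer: $- \frac{152}{3} \approx -50.667$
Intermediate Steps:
$c{\left(R,a \right)} = \frac{12 + R}{-1 + a}$ ($c{\left(R,a \right)} = \frac{12 + R}{a - 1} = \frac{12 + R}{-1 + a}$)
$y = 64$ ($y = \left(-10 + 2\right)^{2} = \left(-8\right)^{2} = 64$)
$c{\left(-22,g{\left(\frac{1}{-2 + 6} \right)} \right)} - y = \frac{12 - 22}{-1 + \frac{1}{-2 + 6}} - 64 = \frac{1}{-1 + \frac{1}{4}} \left(-10\right) - 64 = \frac{1}{- \frac{3}{4}} \left(-10\right) - 64 = \left(- \frac{4}{3}\right) \left(-10\right) - 64 = \frac{40}{3} - 64 = - \frac{152}{3}$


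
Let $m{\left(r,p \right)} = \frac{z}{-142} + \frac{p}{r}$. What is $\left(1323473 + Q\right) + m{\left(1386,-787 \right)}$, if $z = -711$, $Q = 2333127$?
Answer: $\frac{179915908223}{49203} \approx 3.6566 \cdot 10^{6}$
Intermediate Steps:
$m{\left(r,p \right)} = \frac{711}{142} + \frac{p}{r}$ ($m{\left(r,p \right)} = - \frac{711}{-142} + \frac{p}{r} = \left(-711\right) \left(- \frac{1}{142}\right) + \frac{p}{r} = \frac{711}{142} + \frac{p}{r}$)
$\left(1323473 + Q\right) + m{\left(1386,-787 \right)} = \left(1323473 + 2333127\right) + \left(\frac{711}{142} - \frac{787}{1386}\right) = 3656600 + \left(\frac{711}{142} - \frac{787}{1386}\right) = 3656600 + \frac{218423}{49203} = \frac{179915908223}{49203}$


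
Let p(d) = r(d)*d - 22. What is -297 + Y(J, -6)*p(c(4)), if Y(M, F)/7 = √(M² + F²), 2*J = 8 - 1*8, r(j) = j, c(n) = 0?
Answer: -1221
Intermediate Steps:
J = 0 (J = (8 - 1*8)/2 = (8 - 8)/2 = (½)*0 = 0)
Y(M, F) = 7*√(F² + M²) (Y(M, F) = 7*√(M² + F²) = 7*√(F² + M²))
p(d) = -22 + d² (p(d) = d*d - 22 = d² - 22 = -22 + d²)
-297 + Y(J, -6)*p(c(4)) = -297 + (7*√((-6)² + 0²))*(-22 + 0²) = -297 + (7*√(36 + 0))*(-22 + 0) = -297 + (7*√36)*(-22) = -297 + (7*6)*(-22) = -297 + 42*(-22) = -297 - 924 = -1221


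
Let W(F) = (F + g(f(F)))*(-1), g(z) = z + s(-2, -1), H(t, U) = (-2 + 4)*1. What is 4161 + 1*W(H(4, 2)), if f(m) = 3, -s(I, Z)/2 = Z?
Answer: 4154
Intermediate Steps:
s(I, Z) = -2*Z
H(t, U) = 2 (H(t, U) = 2*1 = 2)
g(z) = 2 + z (g(z) = z - 2*(-1) = z + 2 = 2 + z)
W(F) = -5 - F (W(F) = (F + (2 + 3))*(-1) = (F + 5)*(-1) = (5 + F)*(-1) = -5 - F)
4161 + 1*W(H(4, 2)) = 4161 + 1*(-5 - 1*2) = 4161 + 1*(-5 - 2) = 4161 + 1*(-7) = 4161 - 7 = 4154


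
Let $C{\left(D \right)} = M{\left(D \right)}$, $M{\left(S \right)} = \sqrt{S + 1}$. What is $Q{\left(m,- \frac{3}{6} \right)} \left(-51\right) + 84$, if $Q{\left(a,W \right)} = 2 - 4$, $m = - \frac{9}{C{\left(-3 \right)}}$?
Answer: $186$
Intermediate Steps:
$M{\left(S \right)} = \sqrt{1 + S}$
$C{\left(D \right)} = \sqrt{1 + D}$
$m = \frac{9 i \sqrt{2}}{2}$ ($m = - \frac{9}{\sqrt{1 - 3}} = - \frac{9}{\sqrt{-2}} = - \frac{9}{i \sqrt{2}} = - 9 \left(- \frac{i \sqrt{2}}{2}\right) = \frac{9 i \sqrt{2}}{2} \approx 6.364 i$)
$Q{\left(a,W \right)} = -2$ ($Q{\left(a,W \right)} = 2 - 4 = -2$)
$Q{\left(m,- \frac{3}{6} \right)} \left(-51\right) + 84 = \left(-2\right) \left(-51\right) + 84 = 102 + 84 = 186$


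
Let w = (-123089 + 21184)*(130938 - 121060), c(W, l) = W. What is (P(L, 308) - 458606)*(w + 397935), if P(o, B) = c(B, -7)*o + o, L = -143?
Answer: 505920198996415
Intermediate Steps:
P(o, B) = o + B*o (P(o, B) = B*o + o = o + B*o)
w = -1006617590 (w = -101905*9878 = -1006617590)
(P(L, 308) - 458606)*(w + 397935) = (-143*(1 + 308) - 458606)*(-1006617590 + 397935) = (-143*309 - 458606)*(-1006219655) = (-44187 - 458606)*(-1006219655) = -502793*(-1006219655) = 505920198996415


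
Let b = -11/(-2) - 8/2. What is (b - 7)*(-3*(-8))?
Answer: -132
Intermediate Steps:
b = 3/2 (b = -11*(-1/2) - 8*1/2 = 11/2 - 4 = 3/2 ≈ 1.5000)
(b - 7)*(-3*(-8)) = (3/2 - 7)*(-3*(-8)) = -11/2*24 = -132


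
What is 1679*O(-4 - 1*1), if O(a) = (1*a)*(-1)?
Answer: 8395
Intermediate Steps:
O(a) = -a (O(a) = a*(-1) = -a)
1679*O(-4 - 1*1) = 1679*(-(-4 - 1*1)) = 1679*(-(-4 - 1)) = 1679*(-1*(-5)) = 1679*5 = 8395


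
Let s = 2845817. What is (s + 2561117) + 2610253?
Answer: 8017187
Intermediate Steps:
(s + 2561117) + 2610253 = (2845817 + 2561117) + 2610253 = 5406934 + 2610253 = 8017187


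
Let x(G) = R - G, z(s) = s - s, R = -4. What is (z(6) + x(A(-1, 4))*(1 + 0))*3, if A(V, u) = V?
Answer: -9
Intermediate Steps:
z(s) = 0
x(G) = -4 - G
(z(6) + x(A(-1, 4))*(1 + 0))*3 = (0 + (-4 - 1*(-1))*(1 + 0))*3 = (0 + (-4 + 1)*1)*3 = (0 - 3*1)*3 = (0 - 3)*3 = -3*3 = -9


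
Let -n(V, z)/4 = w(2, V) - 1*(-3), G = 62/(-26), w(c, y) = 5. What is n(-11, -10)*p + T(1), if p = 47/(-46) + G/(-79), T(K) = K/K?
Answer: 773109/23621 ≈ 32.730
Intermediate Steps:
T(K) = 1
G = -31/13 (G = 62*(-1/26) = -31/13 ≈ -2.3846)
n(V, z) = -32 (n(V, z) = -4*(5 - 1*(-3)) = -4*(5 + 3) = -4*8 = -32)
p = -46843/47242 (p = 47/(-46) - 31/13/(-79) = 47*(-1/46) - 31/13*(-1/79) = -47/46 + 31/1027 = -46843/47242 ≈ -0.99155)
n(-11, -10)*p + T(1) = -32*(-46843/47242) + 1 = 749488/23621 + 1 = 773109/23621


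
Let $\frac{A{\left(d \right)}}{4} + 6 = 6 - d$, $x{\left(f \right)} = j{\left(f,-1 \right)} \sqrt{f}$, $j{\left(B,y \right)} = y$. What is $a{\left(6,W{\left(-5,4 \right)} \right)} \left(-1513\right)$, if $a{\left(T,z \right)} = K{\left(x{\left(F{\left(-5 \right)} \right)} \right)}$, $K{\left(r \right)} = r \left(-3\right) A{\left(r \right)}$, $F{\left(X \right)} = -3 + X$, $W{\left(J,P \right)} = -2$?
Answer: $145248$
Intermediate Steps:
$x{\left(f \right)} = - \sqrt{f}$
$A{\left(d \right)} = - 4 d$ ($A{\left(d \right)} = -24 + 4 \left(6 - d\right) = -24 - \left(-24 + 4 d\right) = - 4 d$)
$K{\left(r \right)} = 12 r^{2}$ ($K{\left(r \right)} = r \left(-3\right) \left(- 4 r\right) = - 3 r \left(- 4 r\right) = 12 r^{2}$)
$a{\left(T,z \right)} = -96$ ($a{\left(T,z \right)} = 12 \left(- \sqrt{-3 - 5}\right)^{2} = 12 \left(- \sqrt{-8}\right)^{2} = 12 \left(- 2 i \sqrt{2}\right)^{2} = 12 \left(-8\right) = -96$)
$a{\left(6,W{\left(-5,4 \right)} \right)} \left(-1513\right) = \left(-96\right) \left(-1513\right) = 145248$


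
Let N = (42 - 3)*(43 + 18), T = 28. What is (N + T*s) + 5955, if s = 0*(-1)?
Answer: 8334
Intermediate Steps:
s = 0
N = 2379 (N = 39*61 = 2379)
(N + T*s) + 5955 = (2379 + 28*0) + 5955 = (2379 + 0) + 5955 = 2379 + 5955 = 8334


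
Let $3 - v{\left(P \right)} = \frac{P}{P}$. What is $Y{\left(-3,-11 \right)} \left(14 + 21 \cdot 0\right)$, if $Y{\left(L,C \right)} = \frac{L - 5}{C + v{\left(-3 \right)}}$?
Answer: $\frac{112}{9} \approx 12.444$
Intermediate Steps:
$v{\left(P \right)} = 2$ ($v{\left(P \right)} = 3 - \frac{P}{P} = 3 - 1 = 2$)
$Y{\left(L,C \right)} = \frac{-5 + L}{2 + C}$ ($Y{\left(L,C \right)} = \frac{L - 5}{C + 2} = \frac{-5 + L}{2 + C}$)
$Y{\left(-3,-11 \right)} \left(14 + 21 \cdot 0\right) = \frac{-5 - 3}{2 - 11} \left(14 + 21 \cdot 0\right) = \frac{1}{-9} \left(-8\right) \left(14 + 0\right) = \left(- \frac{1}{9}\right) \left(-8\right) 14 = \frac{8}{9} \cdot 14 = \frac{112}{9}$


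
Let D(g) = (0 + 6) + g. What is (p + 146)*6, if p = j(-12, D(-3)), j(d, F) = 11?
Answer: 942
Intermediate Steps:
D(g) = 6 + g
p = 11
(p + 146)*6 = (11 + 146)*6 = 157*6 = 942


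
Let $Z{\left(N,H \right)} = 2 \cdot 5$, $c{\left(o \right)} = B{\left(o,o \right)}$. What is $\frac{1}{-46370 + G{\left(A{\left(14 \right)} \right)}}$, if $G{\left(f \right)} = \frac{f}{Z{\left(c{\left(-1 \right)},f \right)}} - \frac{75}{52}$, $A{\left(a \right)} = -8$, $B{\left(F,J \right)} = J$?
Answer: $- \frac{260}{12056783} \approx -2.1565 \cdot 10^{-5}$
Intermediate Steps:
$c{\left(o \right)} = o$
$Z{\left(N,H \right)} = 10$
$G{\left(f \right)} = - \frac{75}{52} + \frac{f}{10}$ ($G{\left(f \right)} = \frac{f}{10} - \frac{75}{52} = - \frac{75}{52} + \frac{f}{10}$)
$\frac{1}{-46370 + G{\left(A{\left(14 \right)} \right)}} = \frac{1}{-46370 + \left(- \frac{75}{52} + \frac{1}{10} \left(-8\right)\right)} = \frac{1}{-46370 - \frac{583}{260}} = \frac{1}{- \frac{12056783}{260}} = - \frac{260}{12056783}$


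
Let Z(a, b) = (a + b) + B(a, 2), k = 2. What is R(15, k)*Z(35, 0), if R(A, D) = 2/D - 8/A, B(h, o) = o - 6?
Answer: 217/15 ≈ 14.467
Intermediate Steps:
B(h, o) = -6 + o
Z(a, b) = -4 + a + b (Z(a, b) = (a + b) + (-6 + 2) = (a + b) - 4 = -4 + a + b)
R(A, D) = -8/A + 2/D
R(15, k)*Z(35, 0) = (-8/15 + 2/2)*(-4 + 35 + 0) = (-8*1/15 + 2*(½))*31 = (-8/15 + 1)*31 = (7/15)*31 = 217/15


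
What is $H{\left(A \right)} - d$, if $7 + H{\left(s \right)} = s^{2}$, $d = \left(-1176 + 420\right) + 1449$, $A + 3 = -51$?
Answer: $2216$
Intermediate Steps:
$A = -54$ ($A = -3 - 51 = -54$)
$d = 693$ ($d = -756 + 1449 = 693$)
$H{\left(s \right)} = -7 + s^{2}$
$H{\left(A \right)} - d = \left(-7 + \left(-54\right)^{2}\right) - 693 = \left(-7 + 2916\right) - 693 = 2909 - 693 = 2216$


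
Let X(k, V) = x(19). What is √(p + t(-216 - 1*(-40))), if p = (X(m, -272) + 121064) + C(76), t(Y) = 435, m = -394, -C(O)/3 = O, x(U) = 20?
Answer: √121291 ≈ 348.27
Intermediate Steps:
C(O) = -3*O
X(k, V) = 20
p = 120856 (p = (20 + 121064) - 3*76 = 121084 - 228 = 120856)
√(p + t(-216 - 1*(-40))) = √(120856 + 435) = √121291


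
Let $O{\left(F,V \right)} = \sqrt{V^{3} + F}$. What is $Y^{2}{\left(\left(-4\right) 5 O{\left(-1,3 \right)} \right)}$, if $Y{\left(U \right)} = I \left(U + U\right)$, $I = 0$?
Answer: $0$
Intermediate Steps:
$O{\left(F,V \right)} = \sqrt{F + V^{3}}$
$Y{\left(U \right)} = 0$ ($Y{\left(U \right)} = 0 \left(U + U\right) = 0 \cdot 2 U = 0$)
$Y^{2}{\left(\left(-4\right) 5 O{\left(-1,3 \right)} \right)} = 0^{2} = 0$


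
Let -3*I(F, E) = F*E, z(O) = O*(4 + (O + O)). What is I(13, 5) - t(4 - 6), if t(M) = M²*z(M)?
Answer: -65/3 ≈ -21.667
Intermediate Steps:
z(O) = O*(4 + 2*O)
I(F, E) = -E*F/3 (I(F, E) = -F*E/3 = -E*F/3)
t(M) = 2*M³*(2 + M) (t(M) = M²*(2*M*(2 + M)) = 2*M³*(2 + M))
I(13, 5) - t(4 - 6) = -⅓*5*13 - 2*(4 - 6)³*(2 + (4 - 6)) = -65/3 - 2*(-2)³*(2 - 2) = -65/3 - 2*(-8)*0 = -65/3 - 1*0 = -65/3 + 0 = -65/3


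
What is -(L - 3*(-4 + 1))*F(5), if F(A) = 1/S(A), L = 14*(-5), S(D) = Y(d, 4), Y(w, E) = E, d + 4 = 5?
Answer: 61/4 ≈ 15.250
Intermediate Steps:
d = 1 (d = -4 + 5 = 1)
S(D) = 4
L = -70
F(A) = ¼ (F(A) = 1/4 = ¼)
-(L - 3*(-4 + 1))*F(5) = -(-70 - 3*(-4 + 1))/4 = -(-70 - 3*(-3))/4 = -(-70 + 9)/4 = -(-61)/4 = -1*(-61/4) = 61/4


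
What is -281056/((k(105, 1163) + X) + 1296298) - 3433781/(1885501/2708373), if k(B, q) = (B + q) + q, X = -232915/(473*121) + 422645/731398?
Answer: -505590305584117604924703990017/102504850638310785557701 ≈ -4.9324e+6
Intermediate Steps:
X = -146164323885/41860101734 (X = -232915/57233 + 422645*(1/731398) = -232915*1/57233 + 422645/731398 = -232915/57233 + 422645/731398 = -146164323885/41860101734 ≈ -3.4917)
k(B, q) = B + 2*q
-281056/((k(105, 1163) + X) + 1296298) - 3433781/(1885501/2708373) = -281056/(((105 + 2*1163) - 146164323885/41860101734) + 1296298) - 3433781/(1885501/2708373) = -281056/(((105 + 2326) - 146164323885/41860101734) + 1296298) - 3433781/(1885501*(1/2708373)) = -281056/((2431 - 146164323885/41860101734) + 1296298) - 3433781/1885501/2708373 = -281056/(101615742991469/41860101734 + 1296298) - 3433781*2708373/1885501 = -281056/54364781900572201/41860101734 - 9299959748313/1885501 = -281056*41860101734/54364781900572201 - 9299959748313/1885501 = -11765032752951104/54364781900572201 - 9299959748313/1885501 = -505590305584117604924703990017/102504850638310785557701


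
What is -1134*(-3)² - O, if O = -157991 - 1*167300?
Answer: 315085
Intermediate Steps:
O = -325291 (O = -157991 - 167300 = -325291)
-1134*(-3)² - O = -1134*(-3)² - 1*(-325291) = -1134*9 + 325291 = -10206 + 325291 = 315085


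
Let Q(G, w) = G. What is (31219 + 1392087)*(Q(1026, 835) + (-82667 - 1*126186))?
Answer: -295801416062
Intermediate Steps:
(31219 + 1392087)*(Q(1026, 835) + (-82667 - 1*126186)) = (31219 + 1392087)*(1026 + (-82667 - 1*126186)) = 1423306*(1026 + (-82667 - 126186)) = 1423306*(1026 - 208853) = 1423306*(-207827) = -295801416062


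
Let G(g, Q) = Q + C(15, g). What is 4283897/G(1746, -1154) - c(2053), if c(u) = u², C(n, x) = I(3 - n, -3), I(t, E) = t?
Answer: -4918751191/1166 ≈ -4.2185e+6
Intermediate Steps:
C(n, x) = 3 - n
G(g, Q) = -12 + Q (G(g, Q) = Q + (3 - 1*15) = Q + (3 - 15) = Q - 12 = -12 + Q)
4283897/G(1746, -1154) - c(2053) = 4283897/(-12 - 1154) - 1*2053² = 4283897/(-1166) - 1*4214809 = 4283897*(-1/1166) - 4214809 = -4283897/1166 - 4214809 = -4918751191/1166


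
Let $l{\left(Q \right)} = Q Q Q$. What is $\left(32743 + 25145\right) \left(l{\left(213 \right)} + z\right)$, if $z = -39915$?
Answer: $557095703616$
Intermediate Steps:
$l{\left(Q \right)} = Q^{3}$ ($l{\left(Q \right)} = Q^{2} Q = Q^{3}$)
$\left(32743 + 25145\right) \left(l{\left(213 \right)} + z\right) = \left(32743 + 25145\right) \left(213^{3} - 39915\right) = 57888 \left(9663597 - 39915\right) = 57888 \cdot 9623682 = 557095703616$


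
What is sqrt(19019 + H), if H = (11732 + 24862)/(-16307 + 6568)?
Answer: sqrt(1803560024333)/9739 ≈ 137.90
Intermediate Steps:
H = -36594/9739 (H = 36594/(-9739) = 36594*(-1/9739) = -36594/9739 ≈ -3.7575)
sqrt(19019 + H) = sqrt(19019 - 36594/9739) = sqrt(185189447/9739) = sqrt(1803560024333)/9739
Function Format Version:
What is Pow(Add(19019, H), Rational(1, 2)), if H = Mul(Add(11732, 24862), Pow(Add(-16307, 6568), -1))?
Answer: Mul(Rational(1, 9739), Pow(1803560024333, Rational(1, 2))) ≈ 137.90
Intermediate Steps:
H = Rational(-36594, 9739) (H = Mul(36594, Pow(-9739, -1)) = Mul(36594, Rational(-1, 9739)) = Rational(-36594, 9739) ≈ -3.7575)
Pow(Add(19019, H), Rational(1, 2)) = Pow(Add(19019, Rational(-36594, 9739)), Rational(1, 2)) = Pow(Rational(185189447, 9739), Rational(1, 2)) = Mul(Rational(1, 9739), Pow(1803560024333, Rational(1, 2)))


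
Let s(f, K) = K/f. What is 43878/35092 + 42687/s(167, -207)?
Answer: -13897348629/403558 ≈ -34437.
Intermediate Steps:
43878/35092 + 42687/s(167, -207) = 43878/35092 + 42687/((-207/167)) = 43878*(1/35092) + 42687/((-207*1/167)) = 21939/17546 + 42687/(-207/167) = 21939/17546 + 42687*(-167/207) = 21939/17546 - 792081/23 = -13897348629/403558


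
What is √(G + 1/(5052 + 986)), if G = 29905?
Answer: √1090259868858/6038 ≈ 172.93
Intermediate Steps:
√(G + 1/(5052 + 986)) = √(29905 + 1/(5052 + 986)) = √(29905 + 1/6038) = √(180566391/6038) = √1090259868858/6038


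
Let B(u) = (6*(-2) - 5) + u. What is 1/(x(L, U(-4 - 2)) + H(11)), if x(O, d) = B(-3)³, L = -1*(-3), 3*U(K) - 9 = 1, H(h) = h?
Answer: -1/7989 ≈ -0.00012517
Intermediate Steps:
U(K) = 10/3 (U(K) = 3 + (⅓)*1 = 3 + ⅓ = 10/3)
L = 3
B(u) = -17 + u (B(u) = (-12 - 5) + u = -17 + u)
x(O, d) = -8000 (x(O, d) = (-17 - 3)³ = (-20)³ = -8000)
1/(x(L, U(-4 - 2)) + H(11)) = 1/(-8000 + 11) = 1/(-7989) = -1/7989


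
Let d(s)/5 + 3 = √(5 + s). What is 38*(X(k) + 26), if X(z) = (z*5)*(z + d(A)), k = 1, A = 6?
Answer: -1672 + 950*√11 ≈ 1478.8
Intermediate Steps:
d(s) = -15 + 5*√(5 + s)
X(z) = 5*z*(-15 + z + 5*√11) (X(z) = (z*5)*(z + (-15 + 5*√(5 + 6))) = (5*z)*(z + (-15 + 5*√11)) = (5*z)*(-15 + z + 5*√11) = 5*z*(-15 + z + 5*√11))
38*(X(k) + 26) = 38*(5*1*(-15 + 1 + 5*√11) + 26) = 38*(5*1*(-14 + 5*√11) + 26) = 38*((-70 + 25*√11) + 26) = 38*(-44 + 25*√11) = -1672 + 950*√11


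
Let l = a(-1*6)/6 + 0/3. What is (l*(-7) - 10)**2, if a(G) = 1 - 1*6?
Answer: 625/36 ≈ 17.361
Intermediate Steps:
a(G) = -5 (a(G) = 1 - 6 = -5)
l = -5/6 (l = -5/6 + 0/3 = -5*1/6 + 0*(1/3) = -5/6 + 0 = -5/6 ≈ -0.83333)
(l*(-7) - 10)**2 = (-5/6*(-7) - 10)**2 = (35/6 - 10)**2 = (-25/6)**2 = 625/36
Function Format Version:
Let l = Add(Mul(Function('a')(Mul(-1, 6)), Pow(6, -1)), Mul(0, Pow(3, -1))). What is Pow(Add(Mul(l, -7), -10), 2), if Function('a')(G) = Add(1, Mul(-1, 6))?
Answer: Rational(625, 36) ≈ 17.361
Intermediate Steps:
Function('a')(G) = -5 (Function('a')(G) = Add(1, -6) = -5)
l = Rational(-5, 6) (l = Add(Mul(-5, Pow(6, -1)), Mul(0, Pow(3, -1))) = Add(Mul(-5, Rational(1, 6)), Mul(0, Rational(1, 3))) = Add(Rational(-5, 6), 0) = Rational(-5, 6) ≈ -0.83333)
Pow(Add(Mul(l, -7), -10), 2) = Pow(Add(Mul(Rational(-5, 6), -7), -10), 2) = Pow(Add(Rational(35, 6), -10), 2) = Pow(Rational(-25, 6), 2) = Rational(625, 36)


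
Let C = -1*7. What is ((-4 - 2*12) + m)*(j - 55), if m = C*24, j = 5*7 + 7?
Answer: 2548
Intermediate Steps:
C = -7
j = 42 (j = 35 + 7 = 42)
m = -168 (m = -7*24 = -168)
((-4 - 2*12) + m)*(j - 55) = ((-4 - 2*12) - 168)*(42 - 55) = ((-4 - 24) - 168)*(-13) = (-28 - 168)*(-13) = -196*(-13) = 2548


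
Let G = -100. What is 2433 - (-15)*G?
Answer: 933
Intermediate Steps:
2433 - (-15)*G = 2433 - (-15)*(-100) = 2433 - 1*1500 = 2433 - 1500 = 933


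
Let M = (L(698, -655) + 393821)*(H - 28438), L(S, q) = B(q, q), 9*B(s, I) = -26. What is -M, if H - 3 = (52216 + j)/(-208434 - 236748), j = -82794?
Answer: 22433548674629948/2003319 ≈ 1.1198e+10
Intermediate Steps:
B(s, I) = -26/9 (B(s, I) = (⅑)*(-26) = -26/9)
L(S, q) = -26/9
H = 683062/222591 (H = 3 + (52216 - 82794)/(-208434 - 236748) = 3 - 30578/(-445182) = 3 - 30578*(-1/445182) = 3 + 15289/222591 = 683062/222591 ≈ 3.0687)
M = -22433548674629948/2003319 (M = (-26/9 + 393821)*(683062/222591 - 28438) = (3544363/9)*(-6329359796/222591) = -22433548674629948/2003319 ≈ -1.1198e+10)
-M = -1*(-22433548674629948/2003319) = 22433548674629948/2003319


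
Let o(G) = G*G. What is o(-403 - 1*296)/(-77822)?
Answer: -2097/334 ≈ -6.2784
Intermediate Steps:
o(G) = G**2
o(-403 - 1*296)/(-77822) = (-403 - 1*296)**2/(-77822) = (-403 - 296)**2*(-1/77822) = (-699)**2*(-1/77822) = 488601*(-1/77822) = -2097/334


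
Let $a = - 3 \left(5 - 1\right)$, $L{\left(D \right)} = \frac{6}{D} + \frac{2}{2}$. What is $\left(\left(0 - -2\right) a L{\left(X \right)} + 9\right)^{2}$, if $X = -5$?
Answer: $\frac{4761}{25} \approx 190.44$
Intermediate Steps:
$L{\left(D \right)} = 1 + \frac{6}{D}$ ($L{\left(D \right)} = \frac{6}{D} + 2 \cdot \frac{1}{2} = \frac{6}{D} + 1 = 1 + \frac{6}{D}$)
$a = -12$ ($a = \left(-3\right) 4 = -12$)
$\left(\left(0 - -2\right) a L{\left(X \right)} + 9\right)^{2} = \left(\left(0 - -2\right) \left(-12\right) \frac{6 - 5}{-5} + 9\right)^{2} = \left(\left(0 + 2\right) \left(-12\right) \left(\left(- \frac{1}{5}\right) 1\right) + 9\right)^{2} = \left(2 \left(-12\right) \left(- \frac{1}{5}\right) + 9\right)^{2} = \left(\left(-24\right) \left(- \frac{1}{5}\right) + 9\right)^{2} = \left(\frac{24}{5} + 9\right)^{2} = \left(\frac{69}{5}\right)^{2} = \frac{4761}{25}$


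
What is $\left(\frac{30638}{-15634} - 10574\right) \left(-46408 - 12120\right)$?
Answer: $\frac{4838643028256}{7817} \approx 6.1899 \cdot 10^{8}$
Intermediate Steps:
$\left(\frac{30638}{-15634} - 10574\right) \left(-46408 - 12120\right) = \left(30638 \left(- \frac{1}{15634}\right) - 10574\right) \left(-58528\right) = \left(- \frac{15319}{7817} - 10574\right) \left(-58528\right) = \left(- \frac{82672277}{7817}\right) \left(-58528\right) = \frac{4838643028256}{7817}$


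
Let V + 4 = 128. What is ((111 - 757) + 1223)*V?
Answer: 71548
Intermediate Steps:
V = 124 (V = -4 + 128 = 124)
((111 - 757) + 1223)*V = ((111 - 757) + 1223)*124 = (-646 + 1223)*124 = 577*124 = 71548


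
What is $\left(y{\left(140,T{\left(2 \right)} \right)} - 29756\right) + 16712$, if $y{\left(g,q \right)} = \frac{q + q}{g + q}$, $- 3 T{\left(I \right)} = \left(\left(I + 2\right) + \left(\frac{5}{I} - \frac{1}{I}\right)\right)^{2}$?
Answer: $- \frac{208707}{16} \approx -13044.0$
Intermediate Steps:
$T{\left(I \right)} = - \frac{\left(2 + I + \frac{4}{I}\right)^{2}}{3}$ ($T{\left(I \right)} = - \frac{\left(\left(I + 2\right) + \left(\frac{5}{I} - \frac{1}{I}\right)\right)^{2}}{3} = - \frac{\left(\left(2 + I\right) + \frac{4}{I}\right)^{2}}{3} = - \frac{\left(2 + I + \frac{4}{I}\right)^{2}}{3}$)
$y{\left(g,q \right)} = \frac{2 q}{g + q}$
$\left(y{\left(140,T{\left(2 \right)} \right)} - 29756\right) + 16712 = \left(\frac{2 \left(- \frac{\left(4 + 2^{2} + 2 \cdot 2\right)^{2}}{3 \cdot 4}\right)}{140 - \frac{\left(4 + 2^{2} + 2 \cdot 2\right)^{2}}{3 \cdot 4}} - 29756\right) + 16712 = \left(\frac{2 \left(\left(- \frac{1}{3}\right) \frac{1}{4} \left(4 + 4 + 4\right)^{2}\right)}{140 - \frac{\left(4 + 4 + 4\right)^{2}}{12}} - 29756\right) + 16712 = \left(\frac{2 \left(\left(- \frac{1}{3}\right) \frac{1}{4} \cdot 12^{2}\right)}{140 - \frac{12^{2}}{12}} - 29756\right) + 16712 = \left(\frac{2 \left(\left(- \frac{1}{3}\right) \frac{1}{4} \cdot 144\right)}{140 - \frac{1}{12} \cdot 144} - 29756\right) + 16712 = \left(2 \left(-12\right) \frac{1}{140 - 12} - 29756\right) + 16712 = \left(2 \left(-12\right) \frac{1}{128} - 29756\right) + 16712 = \left(- \frac{3}{16} - 29756\right) + 16712 = - \frac{476099}{16} + 16712 = - \frac{208707}{16}$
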